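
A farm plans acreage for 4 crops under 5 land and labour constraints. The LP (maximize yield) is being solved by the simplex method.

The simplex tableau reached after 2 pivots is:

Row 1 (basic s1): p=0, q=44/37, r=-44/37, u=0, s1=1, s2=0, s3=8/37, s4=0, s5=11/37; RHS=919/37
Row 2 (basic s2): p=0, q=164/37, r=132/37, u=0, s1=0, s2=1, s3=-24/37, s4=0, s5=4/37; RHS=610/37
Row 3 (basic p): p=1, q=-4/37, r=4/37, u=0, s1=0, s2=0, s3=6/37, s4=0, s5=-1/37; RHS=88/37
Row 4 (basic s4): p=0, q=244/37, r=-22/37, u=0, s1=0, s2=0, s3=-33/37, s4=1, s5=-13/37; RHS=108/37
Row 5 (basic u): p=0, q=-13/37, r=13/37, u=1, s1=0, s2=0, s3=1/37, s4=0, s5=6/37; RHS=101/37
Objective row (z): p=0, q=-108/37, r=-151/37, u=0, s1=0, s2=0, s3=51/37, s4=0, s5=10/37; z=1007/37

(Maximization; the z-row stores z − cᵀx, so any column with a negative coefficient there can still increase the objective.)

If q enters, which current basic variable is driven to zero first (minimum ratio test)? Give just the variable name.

s4

Ratios: row 1 (s1): (919/37)/(44/37) = 919/44; row 2 (s2): (610/37)/(164/37) = 305/82; row 3 (p): entry -4/37 ≤ 0, skip; row 4 (s4): (108/37)/(244/37) = 27/61; row 5 (u): entry -13/37 ≤ 0, skip.
Minimum ratio 27/61 is in the s4 row, so s4 leaves.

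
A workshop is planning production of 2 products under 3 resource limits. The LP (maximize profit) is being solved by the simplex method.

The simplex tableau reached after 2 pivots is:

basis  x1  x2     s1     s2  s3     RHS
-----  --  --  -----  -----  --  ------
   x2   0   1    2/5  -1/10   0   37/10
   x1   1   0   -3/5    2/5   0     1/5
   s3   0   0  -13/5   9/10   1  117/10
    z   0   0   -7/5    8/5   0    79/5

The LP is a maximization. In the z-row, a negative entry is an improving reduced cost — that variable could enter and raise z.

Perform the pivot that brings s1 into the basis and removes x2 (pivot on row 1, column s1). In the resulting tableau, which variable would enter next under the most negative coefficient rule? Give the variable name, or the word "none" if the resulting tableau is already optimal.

none

Pivot element 2/5. New z-row = old z-row − (-7/5)·(row 1/(2/5)).
Updated z-row coefficients: x1: 0, x2: 7/2, s1: 0, s2: 5/4, s3: 0.
No coefficient is strictly negative; the tableau after this pivot is optimal.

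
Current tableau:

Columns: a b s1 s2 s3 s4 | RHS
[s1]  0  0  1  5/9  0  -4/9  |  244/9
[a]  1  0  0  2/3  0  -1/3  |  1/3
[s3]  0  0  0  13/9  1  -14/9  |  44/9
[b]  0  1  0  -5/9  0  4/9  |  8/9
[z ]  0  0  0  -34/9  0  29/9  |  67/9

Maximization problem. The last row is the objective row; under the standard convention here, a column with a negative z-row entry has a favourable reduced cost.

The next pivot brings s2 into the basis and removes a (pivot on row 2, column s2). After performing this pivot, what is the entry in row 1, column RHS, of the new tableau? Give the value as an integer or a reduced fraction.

161/6

Pivot element is row 2, column s2: 2/3.
Normalize row 2: new (row 2, RHS) = (1/3)/(2/3) = 1/2.
row 1 ← row 1 − (5/9)·(new row 2): 244/9 − (5/9)·(1/2) = 161/6.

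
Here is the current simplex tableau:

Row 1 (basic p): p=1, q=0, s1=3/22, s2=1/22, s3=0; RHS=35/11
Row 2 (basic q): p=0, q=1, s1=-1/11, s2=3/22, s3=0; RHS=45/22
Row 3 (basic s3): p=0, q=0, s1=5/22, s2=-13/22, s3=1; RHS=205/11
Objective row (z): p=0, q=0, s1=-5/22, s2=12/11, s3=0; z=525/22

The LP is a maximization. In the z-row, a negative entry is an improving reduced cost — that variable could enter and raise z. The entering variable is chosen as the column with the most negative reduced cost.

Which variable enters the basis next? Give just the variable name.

Objective-row coefficients: p: 0, q: 0, s1: -5/22, s2: 12/11, s3: 0.
The most negative is -5/22 in column s1, so s1 enters.

s1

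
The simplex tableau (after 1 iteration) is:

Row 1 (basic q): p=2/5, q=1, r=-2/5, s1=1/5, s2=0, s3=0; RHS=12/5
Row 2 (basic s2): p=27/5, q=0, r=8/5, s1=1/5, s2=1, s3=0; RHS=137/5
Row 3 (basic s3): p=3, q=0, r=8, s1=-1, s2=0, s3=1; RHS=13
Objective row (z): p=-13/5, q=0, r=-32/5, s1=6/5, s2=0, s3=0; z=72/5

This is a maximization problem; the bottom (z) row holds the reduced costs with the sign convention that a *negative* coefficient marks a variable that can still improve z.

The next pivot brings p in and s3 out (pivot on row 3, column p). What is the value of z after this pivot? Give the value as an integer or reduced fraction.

Minimum ratio for p: 13/3 = 13/3.
z changes by −(z-row coeff of p)·ratio = −(-13/5)·(13/3) = 169/15.
New z = 72/5 + (169/15) = 77/3.

77/3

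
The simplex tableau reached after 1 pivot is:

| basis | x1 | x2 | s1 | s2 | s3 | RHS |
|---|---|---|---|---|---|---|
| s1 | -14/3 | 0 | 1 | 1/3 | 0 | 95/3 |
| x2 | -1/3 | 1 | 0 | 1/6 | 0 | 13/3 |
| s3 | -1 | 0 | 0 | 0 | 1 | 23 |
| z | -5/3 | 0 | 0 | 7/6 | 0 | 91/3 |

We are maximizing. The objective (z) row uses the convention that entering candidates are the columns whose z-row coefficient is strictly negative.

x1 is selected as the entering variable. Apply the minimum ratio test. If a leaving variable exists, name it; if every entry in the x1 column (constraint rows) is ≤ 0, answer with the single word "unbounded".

x1-column entries: row 1: -14/3, row 2: -1/3, row 3: -1. All ≤ 0, so x1 can increase without bound; the LP is unbounded in this direction.

unbounded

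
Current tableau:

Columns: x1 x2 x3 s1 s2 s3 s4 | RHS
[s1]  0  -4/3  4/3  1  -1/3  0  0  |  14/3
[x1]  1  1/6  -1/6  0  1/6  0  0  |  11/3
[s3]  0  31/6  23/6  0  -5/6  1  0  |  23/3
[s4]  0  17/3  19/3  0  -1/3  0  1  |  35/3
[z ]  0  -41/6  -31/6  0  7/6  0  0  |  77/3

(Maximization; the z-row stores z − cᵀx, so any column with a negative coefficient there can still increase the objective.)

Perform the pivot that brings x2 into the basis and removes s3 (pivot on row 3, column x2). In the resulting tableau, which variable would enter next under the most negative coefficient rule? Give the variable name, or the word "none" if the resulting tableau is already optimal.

Pivot element 31/6. New z-row = old z-row − (-41/6)·(row 3/(31/6)).
Updated z-row coefficients: x1: 0, x2: 0, x3: -3/31, s1: 0, s2: 2/31, s3: 41/31, s4: 0.
The most negative is -3/31 in column x3, so x3 would enter next.

x3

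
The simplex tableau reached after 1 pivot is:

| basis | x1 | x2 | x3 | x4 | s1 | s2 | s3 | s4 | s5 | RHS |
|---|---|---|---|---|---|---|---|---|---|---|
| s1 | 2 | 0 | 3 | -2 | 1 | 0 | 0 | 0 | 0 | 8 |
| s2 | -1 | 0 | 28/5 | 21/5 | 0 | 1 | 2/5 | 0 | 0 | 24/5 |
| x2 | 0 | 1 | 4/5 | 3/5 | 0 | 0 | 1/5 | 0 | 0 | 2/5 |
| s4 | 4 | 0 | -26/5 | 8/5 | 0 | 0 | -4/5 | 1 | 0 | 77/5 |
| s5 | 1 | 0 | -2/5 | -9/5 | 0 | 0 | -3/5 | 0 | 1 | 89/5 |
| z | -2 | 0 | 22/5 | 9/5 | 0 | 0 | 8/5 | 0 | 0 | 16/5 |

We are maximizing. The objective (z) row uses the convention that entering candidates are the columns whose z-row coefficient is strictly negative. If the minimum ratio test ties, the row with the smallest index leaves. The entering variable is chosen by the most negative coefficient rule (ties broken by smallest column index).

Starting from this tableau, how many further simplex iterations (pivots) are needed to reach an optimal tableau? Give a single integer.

pivot: x1 in, s4 out → z = 109/10
No improving column remains; optimal.

1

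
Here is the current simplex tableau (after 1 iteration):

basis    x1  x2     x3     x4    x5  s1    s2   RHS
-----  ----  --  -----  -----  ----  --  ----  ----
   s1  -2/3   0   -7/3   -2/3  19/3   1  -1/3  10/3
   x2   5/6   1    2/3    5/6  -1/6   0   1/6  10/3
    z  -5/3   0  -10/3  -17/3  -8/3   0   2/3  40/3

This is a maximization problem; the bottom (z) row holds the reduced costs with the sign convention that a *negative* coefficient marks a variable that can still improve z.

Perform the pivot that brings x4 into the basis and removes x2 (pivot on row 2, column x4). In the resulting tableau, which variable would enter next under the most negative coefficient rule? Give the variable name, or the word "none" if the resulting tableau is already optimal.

Pivot element 5/6. New z-row = old z-row − (-17/3)·(row 2/(5/6)).
Updated z-row coefficients: x1: 4, x2: 34/5, x3: 6/5, x4: 0, x5: -19/5, s1: 0, s2: 9/5.
The most negative is -19/5 in column x5, so x5 would enter next.

x5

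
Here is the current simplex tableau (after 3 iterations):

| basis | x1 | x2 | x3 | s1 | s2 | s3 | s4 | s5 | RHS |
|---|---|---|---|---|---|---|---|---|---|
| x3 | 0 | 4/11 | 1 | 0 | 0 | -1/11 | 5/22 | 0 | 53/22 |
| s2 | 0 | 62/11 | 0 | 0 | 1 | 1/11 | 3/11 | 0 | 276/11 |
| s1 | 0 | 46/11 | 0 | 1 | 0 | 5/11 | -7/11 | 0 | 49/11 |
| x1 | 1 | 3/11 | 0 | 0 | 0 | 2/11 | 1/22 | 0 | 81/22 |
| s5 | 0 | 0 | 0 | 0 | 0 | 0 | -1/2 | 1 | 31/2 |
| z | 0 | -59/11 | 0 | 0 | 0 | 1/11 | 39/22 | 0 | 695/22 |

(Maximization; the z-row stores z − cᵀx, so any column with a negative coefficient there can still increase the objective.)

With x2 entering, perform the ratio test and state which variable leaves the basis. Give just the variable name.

s1

Ratios: row 1 (x3): (53/22)/(4/11) = 53/8; row 2 (s2): (276/11)/(62/11) = 138/31; row 3 (s1): (49/11)/(46/11) = 49/46; row 4 (x1): (81/22)/(3/11) = 27/2; row 5 (s5): entry 0 ≤ 0, skip.
Minimum ratio 49/46 is in the s1 row, so s1 leaves.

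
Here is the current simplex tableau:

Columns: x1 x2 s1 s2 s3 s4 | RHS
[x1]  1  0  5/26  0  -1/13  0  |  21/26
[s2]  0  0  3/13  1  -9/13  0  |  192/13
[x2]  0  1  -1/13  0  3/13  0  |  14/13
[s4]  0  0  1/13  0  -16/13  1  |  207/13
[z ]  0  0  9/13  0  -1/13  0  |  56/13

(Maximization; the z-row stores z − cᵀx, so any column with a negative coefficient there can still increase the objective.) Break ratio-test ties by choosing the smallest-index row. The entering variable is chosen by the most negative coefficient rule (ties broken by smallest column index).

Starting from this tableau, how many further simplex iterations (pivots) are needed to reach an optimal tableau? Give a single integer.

1

pivot: s3 in, x2 out → z = 14/3
No improving column remains; optimal.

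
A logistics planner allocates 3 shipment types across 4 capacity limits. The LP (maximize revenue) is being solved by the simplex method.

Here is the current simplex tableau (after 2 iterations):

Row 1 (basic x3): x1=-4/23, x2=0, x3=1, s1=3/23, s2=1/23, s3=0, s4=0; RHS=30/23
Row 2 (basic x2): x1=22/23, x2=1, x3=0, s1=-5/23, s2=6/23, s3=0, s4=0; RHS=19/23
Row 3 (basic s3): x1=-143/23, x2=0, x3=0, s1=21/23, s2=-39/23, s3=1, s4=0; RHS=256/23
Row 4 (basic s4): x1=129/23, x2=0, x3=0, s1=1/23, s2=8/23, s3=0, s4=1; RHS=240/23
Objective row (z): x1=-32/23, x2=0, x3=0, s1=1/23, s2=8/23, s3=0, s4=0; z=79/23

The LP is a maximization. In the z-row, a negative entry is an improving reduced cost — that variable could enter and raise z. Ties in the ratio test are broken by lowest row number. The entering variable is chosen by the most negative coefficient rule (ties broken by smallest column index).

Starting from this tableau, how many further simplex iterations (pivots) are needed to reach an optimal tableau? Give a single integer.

pivot: x1 in, x2 out → z = 51/11
pivot: s1 in, s4 out → z = 168/29
No improving column remains; optimal.

2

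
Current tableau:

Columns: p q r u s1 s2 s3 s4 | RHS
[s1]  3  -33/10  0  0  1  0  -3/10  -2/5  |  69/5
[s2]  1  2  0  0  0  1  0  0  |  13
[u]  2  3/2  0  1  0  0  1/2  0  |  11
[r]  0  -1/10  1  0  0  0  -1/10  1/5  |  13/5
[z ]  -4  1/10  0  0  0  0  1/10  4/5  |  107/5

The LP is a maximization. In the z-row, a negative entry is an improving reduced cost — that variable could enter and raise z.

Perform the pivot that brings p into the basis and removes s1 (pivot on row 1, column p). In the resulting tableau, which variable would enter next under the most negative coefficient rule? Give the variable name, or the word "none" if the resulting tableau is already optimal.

Pivot element 3. New z-row = old z-row − (-4)·(row 1/3).
Updated z-row coefficients: p: 0, q: -43/10, r: 0, u: 0, s1: 4/3, s2: 0, s3: -3/10, s4: 4/15.
The most negative is -43/10 in column q, so q would enter next.

q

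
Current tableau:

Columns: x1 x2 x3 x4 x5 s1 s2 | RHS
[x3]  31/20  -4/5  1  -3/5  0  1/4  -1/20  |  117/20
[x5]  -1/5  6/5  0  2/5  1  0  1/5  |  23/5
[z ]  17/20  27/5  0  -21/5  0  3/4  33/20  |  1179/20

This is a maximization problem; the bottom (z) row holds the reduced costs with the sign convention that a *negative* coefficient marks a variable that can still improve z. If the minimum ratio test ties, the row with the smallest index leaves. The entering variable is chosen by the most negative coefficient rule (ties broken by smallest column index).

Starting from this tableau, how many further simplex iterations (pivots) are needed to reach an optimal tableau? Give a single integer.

pivot: x4 in, x5 out → z = 429/4
pivot: x1 in, x3 out → z = 120
No improving column remains; optimal.

2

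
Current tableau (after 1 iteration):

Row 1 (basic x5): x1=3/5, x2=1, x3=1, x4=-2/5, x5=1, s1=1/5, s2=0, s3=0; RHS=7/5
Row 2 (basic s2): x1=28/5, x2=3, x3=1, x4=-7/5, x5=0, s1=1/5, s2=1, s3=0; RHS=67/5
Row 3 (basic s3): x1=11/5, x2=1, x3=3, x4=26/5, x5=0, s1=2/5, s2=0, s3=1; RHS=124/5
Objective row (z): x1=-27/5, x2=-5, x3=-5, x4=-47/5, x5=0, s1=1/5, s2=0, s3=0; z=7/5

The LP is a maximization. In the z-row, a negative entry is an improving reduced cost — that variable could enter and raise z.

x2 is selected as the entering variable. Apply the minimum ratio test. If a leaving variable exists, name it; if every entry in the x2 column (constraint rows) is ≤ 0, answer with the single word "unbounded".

x5

Ratios: row 1 (x5): (7/5)/1 = 7/5; row 2 (s2): (67/5)/3 = 67/15; row 3 (s3): (124/5)/1 = 124/5.
Minimum ratio is in the x5 row, so x5 leaves.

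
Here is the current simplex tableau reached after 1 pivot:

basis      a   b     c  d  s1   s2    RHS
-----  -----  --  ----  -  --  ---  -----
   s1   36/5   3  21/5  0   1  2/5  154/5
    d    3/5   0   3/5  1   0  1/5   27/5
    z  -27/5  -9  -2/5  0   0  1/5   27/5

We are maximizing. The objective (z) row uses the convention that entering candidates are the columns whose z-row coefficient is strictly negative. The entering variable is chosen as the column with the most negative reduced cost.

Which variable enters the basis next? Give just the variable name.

Objective-row coefficients: a: -27/5, b: -9, c: -2/5, d: 0, s1: 0, s2: 1/5.
The most negative is -9 in column b, so b enters.

b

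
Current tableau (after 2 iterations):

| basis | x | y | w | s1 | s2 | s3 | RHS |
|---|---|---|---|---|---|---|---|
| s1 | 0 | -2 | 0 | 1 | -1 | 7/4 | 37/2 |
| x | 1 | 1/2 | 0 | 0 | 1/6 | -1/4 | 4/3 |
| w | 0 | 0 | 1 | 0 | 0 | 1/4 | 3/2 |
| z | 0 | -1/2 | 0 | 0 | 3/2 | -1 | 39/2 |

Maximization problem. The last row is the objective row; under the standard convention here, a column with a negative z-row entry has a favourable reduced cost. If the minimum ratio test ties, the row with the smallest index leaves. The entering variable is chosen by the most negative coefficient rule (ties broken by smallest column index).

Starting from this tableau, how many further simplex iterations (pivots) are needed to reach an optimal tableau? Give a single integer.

2

pivot: s3 in, w out → z = 51/2
pivot: y in, x out → z = 85/3
No improving column remains; optimal.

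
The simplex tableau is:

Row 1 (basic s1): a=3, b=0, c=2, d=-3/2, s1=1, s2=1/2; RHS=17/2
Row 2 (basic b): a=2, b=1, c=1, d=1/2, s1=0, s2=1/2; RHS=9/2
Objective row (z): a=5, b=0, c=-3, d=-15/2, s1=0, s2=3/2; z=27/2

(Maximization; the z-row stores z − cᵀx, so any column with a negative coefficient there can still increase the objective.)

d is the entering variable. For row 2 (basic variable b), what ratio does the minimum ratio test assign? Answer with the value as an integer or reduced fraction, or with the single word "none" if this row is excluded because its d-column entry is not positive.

Ratio = RHS / (d entry) = (9/2) / (1/2) = 9.

9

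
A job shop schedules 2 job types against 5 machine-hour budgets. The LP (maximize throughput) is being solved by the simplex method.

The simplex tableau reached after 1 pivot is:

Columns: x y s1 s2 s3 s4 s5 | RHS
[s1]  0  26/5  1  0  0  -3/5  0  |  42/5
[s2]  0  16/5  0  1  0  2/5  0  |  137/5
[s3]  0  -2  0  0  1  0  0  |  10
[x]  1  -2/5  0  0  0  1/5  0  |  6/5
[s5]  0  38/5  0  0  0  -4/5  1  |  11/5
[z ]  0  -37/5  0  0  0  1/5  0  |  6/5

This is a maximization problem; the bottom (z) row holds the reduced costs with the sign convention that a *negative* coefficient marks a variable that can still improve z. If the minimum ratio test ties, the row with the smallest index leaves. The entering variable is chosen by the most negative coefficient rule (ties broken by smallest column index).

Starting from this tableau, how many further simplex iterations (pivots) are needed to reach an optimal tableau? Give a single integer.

2

pivot: y in, s5 out → z = 127/38
pivot: s4 in, x out → z = 49/6
No improving column remains; optimal.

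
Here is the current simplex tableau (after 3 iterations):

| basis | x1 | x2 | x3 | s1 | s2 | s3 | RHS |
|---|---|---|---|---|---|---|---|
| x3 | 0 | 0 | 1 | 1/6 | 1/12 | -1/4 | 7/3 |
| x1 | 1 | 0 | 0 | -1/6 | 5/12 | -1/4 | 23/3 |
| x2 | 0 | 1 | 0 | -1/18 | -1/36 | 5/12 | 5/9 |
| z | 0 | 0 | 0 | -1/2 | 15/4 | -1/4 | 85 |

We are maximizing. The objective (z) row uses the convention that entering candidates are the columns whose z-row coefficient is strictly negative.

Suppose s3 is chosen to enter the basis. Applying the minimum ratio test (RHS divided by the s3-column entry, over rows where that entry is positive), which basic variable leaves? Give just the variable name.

Ratios: row 1 (x3): entry -1/4 ≤ 0, skip; row 2 (x1): entry -1/4 ≤ 0, skip; row 3 (x2): (5/9)/(5/12) = 4/3.
Minimum ratio 4/3 is in the x2 row, so x2 leaves.

x2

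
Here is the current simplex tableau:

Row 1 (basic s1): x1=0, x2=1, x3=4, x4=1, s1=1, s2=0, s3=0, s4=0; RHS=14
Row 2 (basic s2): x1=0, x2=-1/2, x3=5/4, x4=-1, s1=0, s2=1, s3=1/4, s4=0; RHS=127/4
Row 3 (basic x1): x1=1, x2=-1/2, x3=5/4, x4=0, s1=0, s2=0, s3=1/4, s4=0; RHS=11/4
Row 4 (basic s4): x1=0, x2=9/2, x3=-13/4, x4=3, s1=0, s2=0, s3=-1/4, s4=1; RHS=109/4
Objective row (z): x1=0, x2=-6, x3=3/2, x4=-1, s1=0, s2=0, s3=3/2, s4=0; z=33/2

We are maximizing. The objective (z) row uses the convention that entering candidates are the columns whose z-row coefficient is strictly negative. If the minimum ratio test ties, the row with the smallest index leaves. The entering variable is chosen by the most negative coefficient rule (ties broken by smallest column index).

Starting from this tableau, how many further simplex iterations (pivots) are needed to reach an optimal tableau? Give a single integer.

2

pivot: x2 in, s4 out → z = 317/6
pivot: x3 in, s1 out → z = 288/5
No improving column remains; optimal.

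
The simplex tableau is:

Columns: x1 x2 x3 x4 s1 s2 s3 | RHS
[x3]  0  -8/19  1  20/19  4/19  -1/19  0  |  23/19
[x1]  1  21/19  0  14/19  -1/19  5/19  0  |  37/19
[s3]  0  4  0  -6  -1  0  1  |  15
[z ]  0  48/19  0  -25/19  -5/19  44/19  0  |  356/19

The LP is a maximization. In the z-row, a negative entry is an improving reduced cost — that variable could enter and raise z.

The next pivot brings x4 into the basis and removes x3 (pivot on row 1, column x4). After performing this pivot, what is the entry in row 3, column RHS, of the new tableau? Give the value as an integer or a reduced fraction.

Pivot element is row 1, column x4: 20/19.
Normalize row 1: new (row 1, RHS) = (23/19)/(20/19) = 23/20.
row 3 ← row 3 − (-6)·(new row 1): 15 − (-6)·(23/20) = 219/10.

219/10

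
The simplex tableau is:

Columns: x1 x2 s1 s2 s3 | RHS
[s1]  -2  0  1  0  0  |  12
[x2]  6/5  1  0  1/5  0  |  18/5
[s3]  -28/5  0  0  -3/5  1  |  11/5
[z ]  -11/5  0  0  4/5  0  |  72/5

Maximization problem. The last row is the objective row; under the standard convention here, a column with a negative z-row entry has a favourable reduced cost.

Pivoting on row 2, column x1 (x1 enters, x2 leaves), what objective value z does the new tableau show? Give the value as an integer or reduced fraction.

Minimum ratio for x1: (18/5)/(6/5) = 3.
z changes by −(z-row coeff of x1)·ratio = −(-11/5)·3 = 33/5.
New z = 72/5 + (33/5) = 21.

21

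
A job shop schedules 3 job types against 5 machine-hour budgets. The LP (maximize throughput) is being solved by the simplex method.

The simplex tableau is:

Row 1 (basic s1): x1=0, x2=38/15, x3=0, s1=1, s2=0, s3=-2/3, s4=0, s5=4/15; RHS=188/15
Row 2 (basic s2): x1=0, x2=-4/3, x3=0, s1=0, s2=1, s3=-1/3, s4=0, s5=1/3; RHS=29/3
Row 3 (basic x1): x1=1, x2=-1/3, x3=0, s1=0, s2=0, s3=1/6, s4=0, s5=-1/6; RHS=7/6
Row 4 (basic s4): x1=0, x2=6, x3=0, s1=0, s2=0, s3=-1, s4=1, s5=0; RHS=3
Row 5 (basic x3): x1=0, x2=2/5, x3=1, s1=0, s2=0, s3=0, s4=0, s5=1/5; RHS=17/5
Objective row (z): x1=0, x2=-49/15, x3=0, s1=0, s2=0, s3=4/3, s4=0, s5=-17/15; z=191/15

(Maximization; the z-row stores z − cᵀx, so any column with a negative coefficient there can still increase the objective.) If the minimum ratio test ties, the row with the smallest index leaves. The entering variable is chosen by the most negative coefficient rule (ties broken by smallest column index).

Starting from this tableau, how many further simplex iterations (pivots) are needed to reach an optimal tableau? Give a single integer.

2

pivot: x2 in, s4 out → z = 431/30
pivot: s5 in, x3 out → z = 65/2
No improving column remains; optimal.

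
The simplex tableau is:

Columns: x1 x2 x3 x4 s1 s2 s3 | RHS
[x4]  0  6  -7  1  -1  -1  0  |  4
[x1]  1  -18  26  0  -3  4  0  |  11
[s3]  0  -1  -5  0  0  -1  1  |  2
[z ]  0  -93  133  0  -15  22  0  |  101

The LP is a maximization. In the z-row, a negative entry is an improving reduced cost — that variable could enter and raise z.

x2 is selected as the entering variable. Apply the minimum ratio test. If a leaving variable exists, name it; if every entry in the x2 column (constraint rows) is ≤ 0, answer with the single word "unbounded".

Ratios: row 1 (x4): 4/6 = 2/3; row 2 (x1): entry -18 ≤ 0, skip; row 3 (s3): entry -1 ≤ 0, skip.
Minimum ratio is in the x4 row, so x4 leaves.

x4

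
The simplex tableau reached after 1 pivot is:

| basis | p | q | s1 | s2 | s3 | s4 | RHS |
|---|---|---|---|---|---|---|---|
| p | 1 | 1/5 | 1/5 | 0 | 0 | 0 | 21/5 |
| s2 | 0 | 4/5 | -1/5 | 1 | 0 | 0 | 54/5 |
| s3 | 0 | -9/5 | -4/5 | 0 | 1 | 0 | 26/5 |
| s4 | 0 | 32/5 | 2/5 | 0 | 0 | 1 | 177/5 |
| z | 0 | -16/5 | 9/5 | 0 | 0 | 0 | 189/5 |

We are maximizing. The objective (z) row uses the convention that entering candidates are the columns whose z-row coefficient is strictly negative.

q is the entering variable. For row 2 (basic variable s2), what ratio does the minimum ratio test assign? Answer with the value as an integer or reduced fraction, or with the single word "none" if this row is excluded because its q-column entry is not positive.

27/2

Ratio = RHS / (q entry) = (54/5) / (4/5) = 27/2.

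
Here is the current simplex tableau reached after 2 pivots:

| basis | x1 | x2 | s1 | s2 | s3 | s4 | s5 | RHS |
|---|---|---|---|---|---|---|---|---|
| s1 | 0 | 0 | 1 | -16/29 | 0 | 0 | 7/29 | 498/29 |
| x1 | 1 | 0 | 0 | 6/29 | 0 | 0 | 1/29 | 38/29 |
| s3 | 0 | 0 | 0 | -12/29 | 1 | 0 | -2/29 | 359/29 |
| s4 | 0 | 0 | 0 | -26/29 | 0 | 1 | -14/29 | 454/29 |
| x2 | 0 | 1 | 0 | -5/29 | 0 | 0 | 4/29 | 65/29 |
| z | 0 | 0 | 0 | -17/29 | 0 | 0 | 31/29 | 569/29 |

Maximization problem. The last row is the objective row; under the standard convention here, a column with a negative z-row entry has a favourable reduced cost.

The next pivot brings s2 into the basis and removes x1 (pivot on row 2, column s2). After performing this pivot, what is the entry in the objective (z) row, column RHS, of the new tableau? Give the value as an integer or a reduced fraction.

Pivot element is row 2, column s2: 6/29.
Normalize row 2: new (row 2, RHS) = (38/29)/(6/29) = 19/3.
z-row ← z-row − (-17/29)·(new row 2): 569/29 − (-17/29)·(19/3) = 70/3.

70/3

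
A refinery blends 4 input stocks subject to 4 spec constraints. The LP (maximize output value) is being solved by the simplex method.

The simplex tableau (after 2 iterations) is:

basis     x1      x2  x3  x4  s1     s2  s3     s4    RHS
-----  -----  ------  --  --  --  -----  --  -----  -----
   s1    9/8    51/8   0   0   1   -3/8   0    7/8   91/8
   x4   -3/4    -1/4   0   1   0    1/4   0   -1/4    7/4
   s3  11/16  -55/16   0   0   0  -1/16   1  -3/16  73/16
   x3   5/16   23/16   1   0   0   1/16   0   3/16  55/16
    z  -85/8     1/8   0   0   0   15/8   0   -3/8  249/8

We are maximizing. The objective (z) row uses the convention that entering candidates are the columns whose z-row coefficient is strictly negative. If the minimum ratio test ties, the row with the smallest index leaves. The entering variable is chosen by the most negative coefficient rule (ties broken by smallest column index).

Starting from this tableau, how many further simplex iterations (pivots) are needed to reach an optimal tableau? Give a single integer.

3

pivot: x1 in, s3 out → z = 1118/11
pivot: x2 in, s1 out → z = 15695/132
pivot: s2 in, x3 out → z = 2512/21
No improving column remains; optimal.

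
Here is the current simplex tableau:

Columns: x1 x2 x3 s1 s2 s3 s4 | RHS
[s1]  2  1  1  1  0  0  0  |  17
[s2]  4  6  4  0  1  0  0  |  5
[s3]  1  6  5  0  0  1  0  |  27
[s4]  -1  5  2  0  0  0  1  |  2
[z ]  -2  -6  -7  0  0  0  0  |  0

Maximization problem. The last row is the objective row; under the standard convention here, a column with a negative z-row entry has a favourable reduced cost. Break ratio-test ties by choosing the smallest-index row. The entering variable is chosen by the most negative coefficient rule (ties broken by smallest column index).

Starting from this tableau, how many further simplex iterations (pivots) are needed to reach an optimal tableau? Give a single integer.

2

pivot: x3 in, s4 out → z = 7
pivot: x1 in, s2 out → z = 95/12
No improving column remains; optimal.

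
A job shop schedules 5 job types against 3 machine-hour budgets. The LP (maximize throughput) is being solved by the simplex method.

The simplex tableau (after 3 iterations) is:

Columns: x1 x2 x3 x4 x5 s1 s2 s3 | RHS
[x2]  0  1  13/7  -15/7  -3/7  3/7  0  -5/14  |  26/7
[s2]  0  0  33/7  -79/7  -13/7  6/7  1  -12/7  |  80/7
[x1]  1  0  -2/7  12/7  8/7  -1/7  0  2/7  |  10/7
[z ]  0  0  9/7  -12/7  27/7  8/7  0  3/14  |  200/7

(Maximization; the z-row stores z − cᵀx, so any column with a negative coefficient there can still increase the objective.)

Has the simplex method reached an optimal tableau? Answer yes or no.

no

Column x4 has objective-row coefficient -12/7, which is negative; an improving pivot exists, so not yet optimal.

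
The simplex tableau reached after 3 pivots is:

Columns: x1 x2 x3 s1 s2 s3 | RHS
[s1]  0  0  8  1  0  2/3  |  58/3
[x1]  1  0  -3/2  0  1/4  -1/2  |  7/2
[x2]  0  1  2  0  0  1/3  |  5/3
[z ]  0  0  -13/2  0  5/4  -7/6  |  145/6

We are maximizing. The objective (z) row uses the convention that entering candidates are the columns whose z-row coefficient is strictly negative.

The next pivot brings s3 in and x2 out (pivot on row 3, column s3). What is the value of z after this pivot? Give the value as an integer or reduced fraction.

30

Minimum ratio for s3: (5/3)/(1/3) = 5.
z changes by −(z-row coeff of s3)·ratio = −(-7/6)·5 = 35/6.
New z = 145/6 + (35/6) = 30.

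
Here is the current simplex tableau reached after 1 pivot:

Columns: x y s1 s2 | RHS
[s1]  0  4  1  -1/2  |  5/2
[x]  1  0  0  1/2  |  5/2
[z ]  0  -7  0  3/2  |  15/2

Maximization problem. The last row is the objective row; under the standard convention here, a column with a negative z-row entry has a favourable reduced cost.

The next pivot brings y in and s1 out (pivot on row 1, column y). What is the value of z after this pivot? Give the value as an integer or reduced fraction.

95/8

Minimum ratio for y: (5/2)/4 = 5/8.
z changes by −(z-row coeff of y)·ratio = −(-7)·(5/8) = 35/8.
New z = 15/2 + (35/8) = 95/8.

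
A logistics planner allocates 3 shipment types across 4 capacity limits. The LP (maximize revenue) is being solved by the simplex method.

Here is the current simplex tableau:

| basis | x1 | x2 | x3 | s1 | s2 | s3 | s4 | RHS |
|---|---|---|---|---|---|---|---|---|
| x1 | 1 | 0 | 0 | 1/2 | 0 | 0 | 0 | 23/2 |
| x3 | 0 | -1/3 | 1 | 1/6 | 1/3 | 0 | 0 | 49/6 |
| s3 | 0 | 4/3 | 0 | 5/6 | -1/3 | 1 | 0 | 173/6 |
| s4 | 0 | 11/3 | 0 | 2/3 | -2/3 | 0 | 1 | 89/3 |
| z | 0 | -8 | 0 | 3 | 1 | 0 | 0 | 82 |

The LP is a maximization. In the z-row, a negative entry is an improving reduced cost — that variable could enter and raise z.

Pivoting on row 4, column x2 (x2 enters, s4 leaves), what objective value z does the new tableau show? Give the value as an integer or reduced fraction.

Minimum ratio for x2: (89/3)/(11/3) = 89/11.
z changes by −(z-row coeff of x2)·ratio = −(-8)·(89/11) = 712/11.
New z = 82 + (712/11) = 1614/11.

1614/11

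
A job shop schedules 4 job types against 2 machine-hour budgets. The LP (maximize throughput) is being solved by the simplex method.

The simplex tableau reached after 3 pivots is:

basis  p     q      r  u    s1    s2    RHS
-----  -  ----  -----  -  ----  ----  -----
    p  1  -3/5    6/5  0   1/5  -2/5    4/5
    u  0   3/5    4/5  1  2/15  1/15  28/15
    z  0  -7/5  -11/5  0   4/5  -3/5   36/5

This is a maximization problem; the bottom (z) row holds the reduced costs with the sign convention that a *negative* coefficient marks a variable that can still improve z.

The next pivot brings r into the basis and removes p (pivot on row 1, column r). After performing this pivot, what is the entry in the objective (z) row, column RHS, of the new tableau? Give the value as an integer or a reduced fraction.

26/3

Pivot element is row 1, column r: 6/5.
Normalize row 1: new (row 1, RHS) = (4/5)/(6/5) = 2/3.
z-row ← z-row − (-11/5)·(new row 1): 36/5 − (-11/5)·(2/3) = 26/3.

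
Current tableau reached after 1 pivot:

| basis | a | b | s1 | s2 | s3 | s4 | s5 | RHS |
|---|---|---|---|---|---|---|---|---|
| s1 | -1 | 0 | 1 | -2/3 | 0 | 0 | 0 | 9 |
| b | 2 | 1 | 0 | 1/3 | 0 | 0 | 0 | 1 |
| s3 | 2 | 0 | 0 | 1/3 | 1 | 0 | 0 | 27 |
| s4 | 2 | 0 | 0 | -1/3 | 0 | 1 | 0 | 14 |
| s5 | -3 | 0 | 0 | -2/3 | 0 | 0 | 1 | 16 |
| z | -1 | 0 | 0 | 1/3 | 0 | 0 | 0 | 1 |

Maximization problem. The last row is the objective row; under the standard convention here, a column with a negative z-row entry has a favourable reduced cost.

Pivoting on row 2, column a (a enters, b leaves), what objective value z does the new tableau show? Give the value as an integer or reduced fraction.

3/2

Minimum ratio for a: 1/2 = 1/2.
z changes by −(z-row coeff of a)·ratio = −(-1)·(1/2) = 1/2.
New z = 1 + (1/2) = 3/2.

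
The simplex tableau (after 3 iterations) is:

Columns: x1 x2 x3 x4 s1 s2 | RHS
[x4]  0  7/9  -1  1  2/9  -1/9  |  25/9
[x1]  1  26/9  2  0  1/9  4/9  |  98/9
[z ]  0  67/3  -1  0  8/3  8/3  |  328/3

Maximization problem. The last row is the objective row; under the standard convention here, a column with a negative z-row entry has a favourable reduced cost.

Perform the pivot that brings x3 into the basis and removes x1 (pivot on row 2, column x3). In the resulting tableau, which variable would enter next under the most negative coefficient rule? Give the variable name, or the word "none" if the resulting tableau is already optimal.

Pivot element 2. New z-row = old z-row − (-1)·(row 2/2).
Updated z-row coefficients: x1: 1/2, x2: 214/9, x3: 0, x4: 0, s1: 49/18, s2: 26/9.
No coefficient is strictly negative; the tableau after this pivot is optimal.

none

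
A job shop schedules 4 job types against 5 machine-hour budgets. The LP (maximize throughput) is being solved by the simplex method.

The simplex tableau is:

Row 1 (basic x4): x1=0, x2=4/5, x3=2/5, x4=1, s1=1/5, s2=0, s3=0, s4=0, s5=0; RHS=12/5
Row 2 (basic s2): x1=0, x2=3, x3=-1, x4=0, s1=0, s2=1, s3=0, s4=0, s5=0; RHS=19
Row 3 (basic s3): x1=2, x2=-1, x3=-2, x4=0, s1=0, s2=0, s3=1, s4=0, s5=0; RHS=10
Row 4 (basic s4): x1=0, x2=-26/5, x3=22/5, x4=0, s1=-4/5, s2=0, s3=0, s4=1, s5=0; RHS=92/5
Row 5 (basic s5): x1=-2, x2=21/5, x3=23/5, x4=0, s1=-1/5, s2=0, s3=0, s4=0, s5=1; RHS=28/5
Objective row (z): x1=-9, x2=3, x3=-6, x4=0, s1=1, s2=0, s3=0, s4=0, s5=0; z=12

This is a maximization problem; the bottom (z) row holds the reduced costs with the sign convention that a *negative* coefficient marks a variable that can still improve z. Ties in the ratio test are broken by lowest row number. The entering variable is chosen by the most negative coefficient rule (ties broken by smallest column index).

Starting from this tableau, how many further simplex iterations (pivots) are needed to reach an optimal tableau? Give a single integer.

3

pivot: x1 in, s3 out → z = 57
pivot: x3 in, s4 out → z = 1317/11
pivot: x2 in, x4 out → z = 915/7
No improving column remains; optimal.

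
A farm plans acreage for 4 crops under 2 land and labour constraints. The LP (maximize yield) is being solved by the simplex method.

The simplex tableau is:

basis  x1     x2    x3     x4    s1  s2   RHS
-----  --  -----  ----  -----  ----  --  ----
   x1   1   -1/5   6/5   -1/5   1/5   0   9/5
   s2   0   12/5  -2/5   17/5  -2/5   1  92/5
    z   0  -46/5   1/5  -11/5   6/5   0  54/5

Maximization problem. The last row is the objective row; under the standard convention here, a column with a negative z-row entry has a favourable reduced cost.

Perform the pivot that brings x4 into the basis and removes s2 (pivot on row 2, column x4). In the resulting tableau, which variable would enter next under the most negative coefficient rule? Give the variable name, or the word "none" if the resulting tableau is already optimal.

Pivot element 17/5. New z-row = old z-row − (-11/5)·(row 2/(17/5)).
Updated z-row coefficients: x1: 0, x2: -130/17, x3: -1/17, x4: 0, s1: 16/17, s2: 11/17.
The most negative is -130/17 in column x2, so x2 would enter next.

x2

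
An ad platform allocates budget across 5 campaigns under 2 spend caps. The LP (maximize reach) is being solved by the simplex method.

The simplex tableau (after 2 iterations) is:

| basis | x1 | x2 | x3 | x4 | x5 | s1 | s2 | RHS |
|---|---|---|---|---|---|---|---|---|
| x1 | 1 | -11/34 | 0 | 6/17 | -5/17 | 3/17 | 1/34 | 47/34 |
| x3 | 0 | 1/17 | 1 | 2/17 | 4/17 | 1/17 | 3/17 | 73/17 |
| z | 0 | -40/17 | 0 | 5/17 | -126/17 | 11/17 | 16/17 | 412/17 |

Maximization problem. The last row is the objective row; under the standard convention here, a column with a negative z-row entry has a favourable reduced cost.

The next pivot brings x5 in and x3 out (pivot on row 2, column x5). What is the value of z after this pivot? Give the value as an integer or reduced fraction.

Minimum ratio for x5: (73/17)/(4/17) = 73/4.
z changes by −(z-row coeff of x5)·ratio = −(-126/17)·(73/4) = 4599/34.
New z = 412/17 + (4599/34) = 319/2.

319/2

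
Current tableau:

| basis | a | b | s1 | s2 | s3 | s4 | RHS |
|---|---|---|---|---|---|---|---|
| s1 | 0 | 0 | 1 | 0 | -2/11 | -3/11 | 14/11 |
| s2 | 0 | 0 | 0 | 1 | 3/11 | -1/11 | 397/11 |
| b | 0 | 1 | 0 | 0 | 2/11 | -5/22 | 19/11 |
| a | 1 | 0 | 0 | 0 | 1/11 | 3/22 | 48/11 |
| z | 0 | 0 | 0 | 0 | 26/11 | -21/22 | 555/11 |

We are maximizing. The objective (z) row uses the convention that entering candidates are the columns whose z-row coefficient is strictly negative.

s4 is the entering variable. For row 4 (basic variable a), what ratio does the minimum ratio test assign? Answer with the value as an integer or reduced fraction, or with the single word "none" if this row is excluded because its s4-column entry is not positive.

32

Ratio = RHS / (s4 entry) = (48/11) / (3/22) = 32.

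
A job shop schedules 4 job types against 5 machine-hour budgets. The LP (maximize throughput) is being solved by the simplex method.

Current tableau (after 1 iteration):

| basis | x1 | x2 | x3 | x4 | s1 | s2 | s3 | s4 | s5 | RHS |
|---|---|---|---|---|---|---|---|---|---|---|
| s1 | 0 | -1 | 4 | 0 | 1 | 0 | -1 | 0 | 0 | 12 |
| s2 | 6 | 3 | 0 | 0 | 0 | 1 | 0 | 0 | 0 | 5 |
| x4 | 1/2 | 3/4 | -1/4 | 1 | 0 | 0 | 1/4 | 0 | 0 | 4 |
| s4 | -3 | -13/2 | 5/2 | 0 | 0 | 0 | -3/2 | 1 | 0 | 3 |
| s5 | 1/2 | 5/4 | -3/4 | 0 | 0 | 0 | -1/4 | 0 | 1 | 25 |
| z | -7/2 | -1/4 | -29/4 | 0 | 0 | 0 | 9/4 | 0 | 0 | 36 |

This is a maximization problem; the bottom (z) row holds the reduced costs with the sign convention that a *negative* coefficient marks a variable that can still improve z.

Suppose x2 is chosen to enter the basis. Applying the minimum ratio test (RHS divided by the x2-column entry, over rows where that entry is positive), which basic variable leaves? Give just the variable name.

Ratios: row 1 (s1): entry -1 ≤ 0, skip; row 2 (s2): 5/3 = 5/3; row 3 (x4): 4/(3/4) = 16/3; row 4 (s4): entry -13/2 ≤ 0, skip; row 5 (s5): 25/(5/4) = 20.
Minimum ratio 5/3 is in the s2 row, so s2 leaves.

s2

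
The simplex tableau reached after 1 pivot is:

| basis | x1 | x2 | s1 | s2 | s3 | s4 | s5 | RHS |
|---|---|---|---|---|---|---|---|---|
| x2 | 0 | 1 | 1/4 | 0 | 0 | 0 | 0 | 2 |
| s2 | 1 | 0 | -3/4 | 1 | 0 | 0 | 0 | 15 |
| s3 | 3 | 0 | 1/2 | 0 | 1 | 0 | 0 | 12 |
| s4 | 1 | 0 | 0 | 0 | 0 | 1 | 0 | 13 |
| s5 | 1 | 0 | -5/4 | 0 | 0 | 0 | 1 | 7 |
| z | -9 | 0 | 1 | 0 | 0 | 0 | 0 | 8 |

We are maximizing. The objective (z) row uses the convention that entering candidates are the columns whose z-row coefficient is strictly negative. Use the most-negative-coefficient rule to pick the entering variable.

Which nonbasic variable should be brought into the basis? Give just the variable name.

x1

Objective-row coefficients: x1: -9, x2: 0, s1: 1, s2: 0, s3: 0, s4: 0, s5: 0.
The most negative is -9 in column x1, so x1 enters.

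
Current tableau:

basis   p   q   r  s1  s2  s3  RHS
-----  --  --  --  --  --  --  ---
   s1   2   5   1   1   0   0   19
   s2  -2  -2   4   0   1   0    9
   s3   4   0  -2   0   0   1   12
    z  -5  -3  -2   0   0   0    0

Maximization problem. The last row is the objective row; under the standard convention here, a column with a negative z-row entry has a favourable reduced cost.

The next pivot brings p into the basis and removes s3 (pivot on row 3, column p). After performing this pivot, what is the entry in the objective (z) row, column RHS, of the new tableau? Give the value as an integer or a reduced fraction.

Pivot element is row 3, column p: 4.
Normalize row 3: new (row 3, RHS) = 12/4 = 3.
z-row ← z-row − (-5)·(new row 3): 0 − (-5)·3 = 15.

15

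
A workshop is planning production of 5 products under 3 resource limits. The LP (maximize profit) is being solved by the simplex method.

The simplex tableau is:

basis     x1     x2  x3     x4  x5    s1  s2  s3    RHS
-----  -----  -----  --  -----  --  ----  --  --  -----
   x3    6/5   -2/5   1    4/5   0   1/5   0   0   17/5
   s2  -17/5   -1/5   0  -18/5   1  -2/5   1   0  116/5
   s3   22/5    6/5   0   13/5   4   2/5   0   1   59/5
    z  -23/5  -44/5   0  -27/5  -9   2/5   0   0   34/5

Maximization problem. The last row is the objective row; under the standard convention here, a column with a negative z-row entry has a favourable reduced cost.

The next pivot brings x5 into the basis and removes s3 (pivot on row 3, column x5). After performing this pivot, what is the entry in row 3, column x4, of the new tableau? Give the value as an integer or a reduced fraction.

Pivot element is row 3, column x5: 4.
Normalize row 3: new (row 3, x4) = (13/5)/4 = 13/20.
Row 3 is the pivot row, so the entry is 13/20.

13/20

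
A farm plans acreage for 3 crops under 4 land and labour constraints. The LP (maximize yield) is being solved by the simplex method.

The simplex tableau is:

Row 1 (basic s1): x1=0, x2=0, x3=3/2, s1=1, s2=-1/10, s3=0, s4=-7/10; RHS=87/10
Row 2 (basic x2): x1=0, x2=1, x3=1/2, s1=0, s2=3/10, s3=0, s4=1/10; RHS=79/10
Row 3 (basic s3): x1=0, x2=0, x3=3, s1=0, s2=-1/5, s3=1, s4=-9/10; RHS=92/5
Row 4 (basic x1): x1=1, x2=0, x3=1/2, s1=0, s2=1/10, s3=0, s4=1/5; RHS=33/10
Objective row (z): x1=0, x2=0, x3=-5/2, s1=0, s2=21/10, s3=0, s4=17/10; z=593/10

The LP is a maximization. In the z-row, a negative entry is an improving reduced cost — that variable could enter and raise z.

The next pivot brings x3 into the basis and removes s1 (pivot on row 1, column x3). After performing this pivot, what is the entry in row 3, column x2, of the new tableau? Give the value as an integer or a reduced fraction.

0

Pivot element is row 1, column x3: 3/2.
Normalize row 1: new (row 1, x2) = 0/(3/2) = 0.
row 3 ← row 3 − 3·(new row 1): 0 − 3·0 = 0.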